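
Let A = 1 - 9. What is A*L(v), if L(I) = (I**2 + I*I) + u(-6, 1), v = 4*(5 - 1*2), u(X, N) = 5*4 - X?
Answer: -2512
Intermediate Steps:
u(X, N) = 20 - X
v = 12 (v = 4*(5 - 2) = 4*3 = 12)
L(I) = 26 + 2*I**2 (L(I) = (I**2 + I*I) + (20 - 1*(-6)) = (I**2 + I**2) + (20 + 6) = 2*I**2 + 26 = 26 + 2*I**2)
A = -8
A*L(v) = -8*(26 + 2*12**2) = -8*(26 + 2*144) = -8*(26 + 288) = -8*314 = -2512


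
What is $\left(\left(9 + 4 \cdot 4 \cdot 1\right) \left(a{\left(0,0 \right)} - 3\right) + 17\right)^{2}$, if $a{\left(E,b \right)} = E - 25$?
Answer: $466489$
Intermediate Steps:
$a{\left(E,b \right)} = -25 + E$ ($a{\left(E,b \right)} = E - 25 = -25 + E$)
$\left(\left(9 + 4 \cdot 4 \cdot 1\right) \left(a{\left(0,0 \right)} - 3\right) + 17\right)^{2} = \left(\left(9 + 4 \cdot 4 \cdot 1\right) \left(\left(-25 + 0\right) - 3\right) + 17\right)^{2} = \left(\left(9 + 16 \cdot 1\right) \left(-25 - 3\right) + 17\right)^{2} = \left(\left(9 + 16\right) \left(-28\right) + 17\right)^{2} = \left(25 \left(-28\right) + 17\right)^{2} = \left(-700 + 17\right)^{2} = \left(-683\right)^{2} = 466489$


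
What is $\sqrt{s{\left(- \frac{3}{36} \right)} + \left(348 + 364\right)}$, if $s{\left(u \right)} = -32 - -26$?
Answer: $\sqrt{706} \approx 26.571$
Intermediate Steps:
$s{\left(u \right)} = -6$ ($s{\left(u \right)} = -32 + 26 = -6$)
$\sqrt{s{\left(- \frac{3}{36} \right)} + \left(348 + 364\right)} = \sqrt{-6 + \left(348 + 364\right)} = \sqrt{-6 + 712} = \sqrt{706}$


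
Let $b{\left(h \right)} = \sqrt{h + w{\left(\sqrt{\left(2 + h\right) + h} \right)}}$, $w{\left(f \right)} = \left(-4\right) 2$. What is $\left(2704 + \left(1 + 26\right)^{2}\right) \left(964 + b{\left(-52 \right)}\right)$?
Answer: $3309412 + 6866 i \sqrt{15} \approx 3.3094 \cdot 10^{6} + 26592.0 i$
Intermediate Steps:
$w{\left(f \right)} = -8$
$b{\left(h \right)} = \sqrt{-8 + h}$ ($b{\left(h \right)} = \sqrt{h - 8} = \sqrt{-8 + h}$)
$\left(2704 + \left(1 + 26\right)^{2}\right) \left(964 + b{\left(-52 \right)}\right) = \left(2704 + \left(1 + 26\right)^{2}\right) \left(964 + \sqrt{-8 - 52}\right) = \left(2704 + 27^{2}\right) \left(964 + \sqrt{-60}\right) = \left(2704 + 729\right) \left(964 + 2 i \sqrt{15}\right) = 3433 \left(964 + 2 i \sqrt{15}\right) = 3309412 + 6866 i \sqrt{15}$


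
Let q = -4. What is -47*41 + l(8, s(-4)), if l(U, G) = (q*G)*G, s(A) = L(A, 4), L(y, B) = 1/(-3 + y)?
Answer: -94427/49 ≈ -1927.1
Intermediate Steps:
s(A) = 1/(-3 + A)
l(U, G) = -4*G² (l(U, G) = (-4*G)*G = -4*G²)
-47*41 + l(8, s(-4)) = -47*41 - 4/(-3 - 4)² = -1927 - 4*(1/(-7))² = -1927 - 4*(-⅐)² = -1927 - 4*1/49 = -1927 - 4/49 = -94427/49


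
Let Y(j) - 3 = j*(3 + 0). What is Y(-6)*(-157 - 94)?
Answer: 3765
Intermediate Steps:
Y(j) = 3 + 3*j (Y(j) = 3 + j*(3 + 0) = 3 + j*3 = 3 + 3*j)
Y(-6)*(-157 - 94) = (3 + 3*(-6))*(-157 - 94) = (3 - 18)*(-251) = -15*(-251) = 3765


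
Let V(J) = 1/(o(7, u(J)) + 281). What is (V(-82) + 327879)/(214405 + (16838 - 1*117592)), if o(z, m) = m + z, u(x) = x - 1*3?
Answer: 66559438/23071153 ≈ 2.8850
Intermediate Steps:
u(x) = -3 + x (u(x) = x - 3 = -3 + x)
V(J) = 1/(285 + J) (V(J) = 1/(((-3 + J) + 7) + 281) = 1/((4 + J) + 281) = 1/(285 + J))
(V(-82) + 327879)/(214405 + (16838 - 1*117592)) = (1/(285 - 82) + 327879)/(214405 + (16838 - 1*117592)) = (1/203 + 327879)/(214405 + (16838 - 117592)) = (1/203 + 327879)/(214405 - 100754) = (66559438/203)/113651 = (66559438/203)*(1/113651) = 66559438/23071153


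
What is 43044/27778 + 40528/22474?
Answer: 1810690/540037 ≈ 3.3529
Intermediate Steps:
43044/27778 + 40528/22474 = 43044*(1/27778) + 40528*(1/22474) = 1266/817 + 1192/661 = 1810690/540037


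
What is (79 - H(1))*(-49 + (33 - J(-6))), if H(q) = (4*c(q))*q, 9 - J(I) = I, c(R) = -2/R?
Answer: -2697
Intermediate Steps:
J(I) = 9 - I
H(q) = -8 (H(q) = (4*(-2/q))*q = (-8/q)*q = -8)
(79 - H(1))*(-49 + (33 - J(-6))) = (79 - 1*(-8))*(-49 + (33 - (9 - 1*(-6)))) = (79 + 8)*(-49 + (33 - (9 + 6))) = 87*(-49 + (33 - 1*15)) = 87*(-49 + (33 - 15)) = 87*(-49 + 18) = 87*(-31) = -2697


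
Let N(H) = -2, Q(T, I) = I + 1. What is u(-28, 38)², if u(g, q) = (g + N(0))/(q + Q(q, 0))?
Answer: 100/169 ≈ 0.59172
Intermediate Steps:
Q(T, I) = 1 + I
u(g, q) = (-2 + g)/(1 + q) (u(g, q) = (g - 2)/(q + (1 + 0)) = (-2 + g)/(q + 1) = (-2 + g)/(1 + q))
u(-28, 38)² = ((-2 - 28)/(1 + 38))² = (-30/39)² = ((1/39)*(-30))² = (-10/13)² = 100/169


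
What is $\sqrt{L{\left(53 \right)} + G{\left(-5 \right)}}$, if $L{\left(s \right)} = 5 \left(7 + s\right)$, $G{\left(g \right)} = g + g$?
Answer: $\sqrt{290} \approx 17.029$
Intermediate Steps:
$G{\left(g \right)} = 2 g$
$L{\left(s \right)} = 35 + 5 s$
$\sqrt{L{\left(53 \right)} + G{\left(-5 \right)}} = \sqrt{\left(35 + 5 \cdot 53\right) + 2 \left(-5\right)} = \sqrt{\left(35 + 265\right) - 10} = \sqrt{300 - 10} = \sqrt{290}$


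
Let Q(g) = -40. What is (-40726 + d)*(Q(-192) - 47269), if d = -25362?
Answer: 3126557192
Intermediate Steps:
(-40726 + d)*(Q(-192) - 47269) = (-40726 - 25362)*(-40 - 47269) = -66088*(-47309) = 3126557192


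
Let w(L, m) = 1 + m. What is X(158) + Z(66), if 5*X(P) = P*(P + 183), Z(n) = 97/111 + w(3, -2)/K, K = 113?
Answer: 675846004/62715 ≈ 10776.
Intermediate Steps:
Z(n) = 10850/12543 (Z(n) = 97/111 + (1 - 2)/113 = 97*(1/111) - 1*1/113 = 97/111 - 1/113 = 10850/12543)
X(P) = P*(183 + P)/5 (X(P) = (P*(P + 183))/5 = (P*(183 + P))/5 = P*(183 + P)/5)
X(158) + Z(66) = (1/5)*158*(183 + 158) + 10850/12543 = (1/5)*158*341 + 10850/12543 = 53878/5 + 10850/12543 = 675846004/62715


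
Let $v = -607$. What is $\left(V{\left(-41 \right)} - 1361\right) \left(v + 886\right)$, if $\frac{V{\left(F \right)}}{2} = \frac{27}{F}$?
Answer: $- \frac{15583545}{41} \approx -3.8009 \cdot 10^{5}$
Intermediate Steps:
$V{\left(F \right)} = \frac{54}{F}$ ($V{\left(F \right)} = 2 \frac{27}{F} = \frac{54}{F}$)
$\left(V{\left(-41 \right)} - 1361\right) \left(v + 886\right) = \left(\frac{54}{-41} - 1361\right) \left(-607 + 886\right) = \left(54 \left(- \frac{1}{41}\right) - 1361\right) 279 = \left(- \frac{54}{41} - 1361\right) 279 = \left(- \frac{55855}{41}\right) 279 = - \frac{15583545}{41}$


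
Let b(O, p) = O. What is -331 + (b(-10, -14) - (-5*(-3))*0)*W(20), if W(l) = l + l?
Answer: -731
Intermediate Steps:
W(l) = 2*l
-331 + (b(-10, -14) - (-5*(-3))*0)*W(20) = -331 + (-10 - (-5*(-3))*0)*(2*20) = -331 + (-10 - 15*0)*40 = -331 + (-10 - 1*0)*40 = -331 + (-10 + 0)*40 = -331 - 10*40 = -331 - 400 = -731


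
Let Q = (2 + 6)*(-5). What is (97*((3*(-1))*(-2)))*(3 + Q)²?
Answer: 796758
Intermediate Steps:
Q = -40 (Q = 8*(-5) = -40)
(97*((3*(-1))*(-2)))*(3 + Q)² = (97*((3*(-1))*(-2)))*(3 - 40)² = (97*(-3*(-2)))*(-37)² = (97*6)*1369 = 582*1369 = 796758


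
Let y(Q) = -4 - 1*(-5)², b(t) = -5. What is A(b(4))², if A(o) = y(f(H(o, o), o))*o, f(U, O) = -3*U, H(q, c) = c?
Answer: 21025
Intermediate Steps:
y(Q) = -29 (y(Q) = -4 - 1*25 = -4 - 25 = -29)
A(o) = -29*o
A(b(4))² = (-29*(-5))² = 145² = 21025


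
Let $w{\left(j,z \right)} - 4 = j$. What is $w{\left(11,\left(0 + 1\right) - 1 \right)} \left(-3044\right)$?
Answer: $-45660$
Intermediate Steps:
$w{\left(j,z \right)} = 4 + j$
$w{\left(11,\left(0 + 1\right) - 1 \right)} \left(-3044\right) = \left(4 + 11\right) \left(-3044\right) = 15 \left(-3044\right) = -45660$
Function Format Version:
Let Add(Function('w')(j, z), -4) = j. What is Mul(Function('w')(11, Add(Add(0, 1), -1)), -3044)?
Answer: -45660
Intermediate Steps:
Function('w')(j, z) = Add(4, j)
Mul(Function('w')(11, Add(Add(0, 1), -1)), -3044) = Mul(Add(4, 11), -3044) = Mul(15, -3044) = -45660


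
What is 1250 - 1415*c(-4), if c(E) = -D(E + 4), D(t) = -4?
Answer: -4410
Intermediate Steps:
c(E) = 4 (c(E) = -1*(-4) = 4)
1250 - 1415*c(-4) = 1250 - 1415*4 = 1250 - 5660 = -4410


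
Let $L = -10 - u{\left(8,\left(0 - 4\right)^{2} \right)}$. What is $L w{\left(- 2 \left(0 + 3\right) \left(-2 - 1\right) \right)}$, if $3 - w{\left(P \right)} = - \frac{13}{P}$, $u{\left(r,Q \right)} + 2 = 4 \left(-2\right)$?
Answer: $0$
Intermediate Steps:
$u{\left(r,Q \right)} = -10$ ($u{\left(r,Q \right)} = -2 + 4 \left(-2\right) = -2 - 8 = -10$)
$L = 0$ ($L = -10 - -10 = -10 + 10 = 0$)
$w{\left(P \right)} = 3 + \frac{13}{P}$ ($w{\left(P \right)} = 3 - - \frac{13}{P} = 3 + \frac{13}{P}$)
$L w{\left(- 2 \left(0 + 3\right) \left(-2 - 1\right) \right)} = 0 \left(3 + \frac{13}{\left(-2\right) \left(0 + 3\right) \left(-2 - 1\right)}\right) = 0 \left(3 + \frac{13}{\left(-2\right) 3 \left(-3\right)}\right) = 0 \left(3 + \frac{13}{\left(-2\right) \left(-9\right)}\right) = 0 \left(3 + \frac{13}{18}\right) = 0 \cdot \frac{67}{18} = 0$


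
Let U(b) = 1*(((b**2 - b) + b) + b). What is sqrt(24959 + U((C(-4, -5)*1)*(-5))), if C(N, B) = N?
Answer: sqrt(25379) ≈ 159.31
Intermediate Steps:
U(b) = b + b**2 (U(b) = 1*(b**2 + b) = 1*(b + b**2) = b + b**2)
sqrt(24959 + U((C(-4, -5)*1)*(-5))) = sqrt(24959 + (-4*1*(-5))*(1 - 4*1*(-5))) = sqrt(24959 + (-4*(-5))*(1 - 4*(-5))) = sqrt(24959 + 20*(1 + 20)) = sqrt(24959 + 20*21) = sqrt(24959 + 420) = sqrt(25379)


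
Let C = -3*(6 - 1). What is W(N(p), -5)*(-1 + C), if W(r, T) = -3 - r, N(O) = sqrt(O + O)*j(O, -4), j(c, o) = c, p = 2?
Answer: 112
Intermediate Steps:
C = -15 (C = -3*5 = -15)
N(O) = sqrt(2)*O**(3/2) (N(O) = sqrt(O + O)*O = sqrt(2*O)*O = (sqrt(2)*sqrt(O))*O = sqrt(2)*O**(3/2))
W(N(p), -5)*(-1 + C) = (-3 - sqrt(2)*2**(3/2))*(-1 - 15) = (-3 - sqrt(2)*2*sqrt(2))*(-16) = (-3 - 1*4)*(-16) = (-3 - 4)*(-16) = -7*(-16) = 112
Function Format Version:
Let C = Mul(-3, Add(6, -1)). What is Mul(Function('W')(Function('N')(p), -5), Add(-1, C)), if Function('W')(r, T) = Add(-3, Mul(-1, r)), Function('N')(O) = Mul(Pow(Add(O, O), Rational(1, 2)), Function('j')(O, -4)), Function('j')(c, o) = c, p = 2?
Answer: 112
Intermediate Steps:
C = -15 (C = Mul(-3, 5) = -15)
Function('N')(O) = Mul(Pow(2, Rational(1, 2)), Pow(O, Rational(3, 2))) (Function('N')(O) = Mul(Pow(Add(O, O), Rational(1, 2)), O) = Mul(Pow(Mul(2, O), Rational(1, 2)), O) = Mul(Mul(Pow(2, Rational(1, 2)), Pow(O, Rational(1, 2))), O) = Mul(Pow(2, Rational(1, 2)), Pow(O, Rational(3, 2))))
Mul(Function('W')(Function('N')(p), -5), Add(-1, C)) = Mul(Add(-3, Mul(-1, Mul(Pow(2, Rational(1, 2)), Pow(2, Rational(3, 2))))), Add(-1, -15)) = Mul(Add(-3, Mul(-1, Mul(Pow(2, Rational(1, 2)), Mul(2, Pow(2, Rational(1, 2)))))), -16) = Mul(Add(-3, Mul(-1, 4)), -16) = Mul(Add(-3, -4), -16) = Mul(-7, -16) = 112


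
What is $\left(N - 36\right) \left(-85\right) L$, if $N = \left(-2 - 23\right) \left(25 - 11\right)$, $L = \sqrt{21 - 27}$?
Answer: $32810 i \sqrt{6} \approx 80368.0 i$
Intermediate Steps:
$L = i \sqrt{6}$ ($L = \sqrt{-6} = i \sqrt{6} \approx 2.4495 i$)
$N = -350$ ($N = \left(-25\right) 14 = -350$)
$\left(N - 36\right) \left(-85\right) L = \left(-350 - 36\right) \left(-85\right) i \sqrt{6} = \left(-386\right) \left(-85\right) i \sqrt{6} = 32810 i \sqrt{6}$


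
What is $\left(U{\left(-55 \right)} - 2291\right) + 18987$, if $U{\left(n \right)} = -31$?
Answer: $16665$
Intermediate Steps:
$\left(U{\left(-55 \right)} - 2291\right) + 18987 = \left(-31 - 2291\right) + 18987 = -2322 + 18987 = 16665$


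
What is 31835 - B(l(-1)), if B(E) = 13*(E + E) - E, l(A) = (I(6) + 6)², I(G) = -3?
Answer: 31610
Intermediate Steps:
l(A) = 9 (l(A) = (-3 + 6)² = 3² = 9)
B(E) = 25*E (B(E) = 13*(2*E) - E = 26*E - E = 25*E)
31835 - B(l(-1)) = 31835 - 25*9 = 31835 - 1*225 = 31835 - 225 = 31610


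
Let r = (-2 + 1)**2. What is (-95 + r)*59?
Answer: -5546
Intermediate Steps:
r = 1 (r = (-1)**2 = 1)
(-95 + r)*59 = (-95 + 1)*59 = -94*59 = -5546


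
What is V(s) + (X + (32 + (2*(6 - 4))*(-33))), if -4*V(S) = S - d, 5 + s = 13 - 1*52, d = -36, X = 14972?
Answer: 14874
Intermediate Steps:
s = -44 (s = -5 + (13 - 1*52) = -5 + (13 - 52) = -5 - 39 = -44)
V(S) = -9 - S/4 (V(S) = -(S - 1*(-36))/4 = -(S + 36)/4 = -(36 + S)/4 = -9 - S/4)
V(s) + (X + (32 + (2*(6 - 4))*(-33))) = (-9 - 1/4*(-44)) + (14972 + (32 + (2*(6 - 4))*(-33))) = (-9 + 11) + (14972 + (32 + (2*2)*(-33))) = 2 + (14972 + (32 + 4*(-33))) = 2 + (14972 + (32 - 132)) = 2 + (14972 - 100) = 2 + 14872 = 14874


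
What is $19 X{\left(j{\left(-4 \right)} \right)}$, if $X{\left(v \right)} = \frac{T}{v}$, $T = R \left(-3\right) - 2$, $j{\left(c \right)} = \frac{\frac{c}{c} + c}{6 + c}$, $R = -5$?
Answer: $- \frac{494}{3} \approx -164.67$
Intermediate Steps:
$j{\left(c \right)} = \frac{1 + c}{6 + c}$
$T = 13$ ($T = \left(-5\right) \left(-3\right) - 2 = 15 - 2 = 13$)
$X{\left(v \right)} = \frac{13}{v}$
$19 X{\left(j{\left(-4 \right)} \right)} = 19 \frac{13}{\frac{1}{6 - 4} \left(1 - 4\right)} = 19 \frac{13}{\frac{1}{2} \left(-3\right)} = 19 \frac{13}{- \frac{3}{2}} = 19 \cdot 13 \left(- \frac{2}{3}\right) = 19 \left(- \frac{26}{3}\right) = - \frac{494}{3}$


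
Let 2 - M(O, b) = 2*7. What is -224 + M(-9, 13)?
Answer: -236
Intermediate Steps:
M(O, b) = -12 (M(O, b) = 2 - 2*7 = 2 - 1*14 = 2 - 14 = -12)
-224 + M(-9, 13) = -224 - 12 = -236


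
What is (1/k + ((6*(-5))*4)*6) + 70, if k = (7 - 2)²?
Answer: -16249/25 ≈ -649.96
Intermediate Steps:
k = 25 (k = 5² = 25)
(1/k + ((6*(-5))*4)*6) + 70 = (1/25 + ((6*(-5))*4)*6) + 70 = (1/25 - 30*4*6) + 70 = (1/25 - 120*6) + 70 = (1/25 - 720) + 70 = -17999/25 + 70 = -16249/25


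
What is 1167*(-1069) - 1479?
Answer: -1249002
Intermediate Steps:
1167*(-1069) - 1479 = -1247523 - 1479 = -1249002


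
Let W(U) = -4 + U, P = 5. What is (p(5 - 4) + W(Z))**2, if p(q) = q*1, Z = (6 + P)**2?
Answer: 13924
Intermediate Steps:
Z = 121 (Z = (6 + 5)**2 = 11**2 = 121)
p(q) = q
(p(5 - 4) + W(Z))**2 = ((5 - 4) + (-4 + 121))**2 = (1 + 117)**2 = 118**2 = 13924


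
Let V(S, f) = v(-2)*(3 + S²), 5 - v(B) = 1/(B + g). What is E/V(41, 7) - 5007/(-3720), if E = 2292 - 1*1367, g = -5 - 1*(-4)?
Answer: 6051317/4176320 ≈ 1.4490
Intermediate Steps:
g = -1 (g = -5 + 4 = -1)
v(B) = 5 - 1/(-1 + B) (v(B) = 5 - 1/(B - 1) = 5 - 1/(-1 + B))
E = 925 (E = 2292 - 1367 = 925)
V(S, f) = 16 + 16*S²/3 (V(S, f) = ((-6 + 5*(-2))/(-1 - 2))*(3 + S²) = ((-6 - 10)/(-3))*(3 + S²) = (-⅓*(-16))*(3 + S²) = 16*(3 + S²)/3 = 16 + 16*S²/3)
E/V(41, 7) - 5007/(-3720) = 925/(16 + (16/3)*41²) - 5007/(-3720) = 925/(16 + (16/3)*1681) - 5007*(-1/3720) = 925/(16 + 26896/3) + 1669/1240 = 925/(26944/3) + 1669/1240 = 925*(3/26944) + 1669/1240 = 2775/26944 + 1669/1240 = 6051317/4176320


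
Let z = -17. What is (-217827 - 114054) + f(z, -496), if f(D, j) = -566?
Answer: -332447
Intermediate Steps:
(-217827 - 114054) + f(z, -496) = (-217827 - 114054) - 566 = -331881 - 566 = -332447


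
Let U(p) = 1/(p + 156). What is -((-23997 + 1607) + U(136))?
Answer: 6537879/292 ≈ 22390.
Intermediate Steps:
U(p) = 1/(156 + p)
-((-23997 + 1607) + U(136)) = -((-23997 + 1607) + 1/(156 + 136)) = -(-22390 + 1/292) = -1*(-6537879/292) = 6537879/292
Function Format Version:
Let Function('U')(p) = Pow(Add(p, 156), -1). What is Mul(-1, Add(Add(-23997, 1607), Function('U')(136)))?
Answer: Rational(6537879, 292) ≈ 22390.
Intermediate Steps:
Function('U')(p) = Pow(Add(156, p), -1)
Mul(-1, Add(Add(-23997, 1607), Function('U')(136))) = Mul(-1, Add(Add(-23997, 1607), Pow(Add(156, 136), -1))) = Mul(-1, Add(-22390, Pow(292, -1))) = Mul(-1, Add(-22390, Rational(1, 292))) = Mul(-1, Rational(-6537879, 292)) = Rational(6537879, 292)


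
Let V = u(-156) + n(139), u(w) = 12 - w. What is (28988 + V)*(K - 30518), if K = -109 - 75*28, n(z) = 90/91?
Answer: -86834090922/91 ≈ -9.5422e+8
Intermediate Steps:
n(z) = 90/91 (n(z) = 90*(1/91) = 90/91)
K = -2209 (K = -109 - 2100 = -2209)
V = 15378/91 (V = (12 - 1*(-156)) + 90/91 = (12 + 156) + 90/91 = 168 + 90/91 = 15378/91 ≈ 168.99)
(28988 + V)*(K - 30518) = (28988 + 15378/91)*(-2209 - 30518) = (2653286/91)*(-32727) = -86834090922/91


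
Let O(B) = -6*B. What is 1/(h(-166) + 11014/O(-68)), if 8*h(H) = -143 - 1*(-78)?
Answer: 408/7699 ≈ 0.052994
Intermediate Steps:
h(H) = -65/8 (h(H) = (-143 - 1*(-78))/8 = (-143 + 78)/8 = (1/8)*(-65) = -65/8)
1/(h(-166) + 11014/O(-68)) = 1/(-65/8 + 11014/((-6*(-68)))) = 1/(-65/8 + 11014/408) = 1/(-65/8 + 11014*(1/408)) = 1/(-65/8 + 5507/204) = 1/(7699/408) = 408/7699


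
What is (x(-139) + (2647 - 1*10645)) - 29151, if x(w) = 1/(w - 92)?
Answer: -8581420/231 ≈ -37149.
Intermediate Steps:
x(w) = 1/(-92 + w)
(x(-139) + (2647 - 1*10645)) - 29151 = (1/(-92 - 139) + (2647 - 1*10645)) - 29151 = (1/(-231) + (2647 - 10645)) - 29151 = (-1/231 - 7998) - 29151 = -1847539/231 - 29151 = -8581420/231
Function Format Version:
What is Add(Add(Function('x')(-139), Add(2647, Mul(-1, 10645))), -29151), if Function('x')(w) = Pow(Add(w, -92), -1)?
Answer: Rational(-8581420, 231) ≈ -37149.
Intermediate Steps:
Function('x')(w) = Pow(Add(-92, w), -1)
Add(Add(Function('x')(-139), Add(2647, Mul(-1, 10645))), -29151) = Add(Add(Pow(Add(-92, -139), -1), Add(2647, Mul(-1, 10645))), -29151) = Add(Add(Pow(-231, -1), Add(2647, -10645)), -29151) = Add(Add(Rational(-1, 231), -7998), -29151) = Add(Rational(-1847539, 231), -29151) = Rational(-8581420, 231)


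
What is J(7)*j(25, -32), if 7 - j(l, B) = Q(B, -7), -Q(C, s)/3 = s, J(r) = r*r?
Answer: -686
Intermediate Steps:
J(r) = r²
Q(C, s) = -3*s
j(l, B) = -14 (j(l, B) = 7 - (-3)*(-7) = 7 - 1*21 = 7 - 21 = -14)
J(7)*j(25, -32) = 7²*(-14) = 49*(-14) = -686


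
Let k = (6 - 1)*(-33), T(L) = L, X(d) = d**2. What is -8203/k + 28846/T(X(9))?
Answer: 1808011/4455 ≈ 405.84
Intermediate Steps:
k = -165 (k = 5*(-33) = -165)
-8203/k + 28846/T(X(9)) = -8203/(-165) + 28846/(9**2) = -8203*(-1/165) + 28846/81 = 8203/165 + 28846*(1/81) = 8203/165 + 28846/81 = 1808011/4455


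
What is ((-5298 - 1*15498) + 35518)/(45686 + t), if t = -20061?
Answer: 14722/25625 ≈ 0.57452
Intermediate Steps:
((-5298 - 1*15498) + 35518)/(45686 + t) = ((-5298 - 1*15498) + 35518)/(45686 - 20061) = ((-5298 - 15498) + 35518)/25625 = (-20796 + 35518)*(1/25625) = 14722*(1/25625) = 14722/25625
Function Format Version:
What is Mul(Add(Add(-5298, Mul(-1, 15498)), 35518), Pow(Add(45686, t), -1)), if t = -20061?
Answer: Rational(14722, 25625) ≈ 0.57452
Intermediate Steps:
Mul(Add(Add(-5298, Mul(-1, 15498)), 35518), Pow(Add(45686, t), -1)) = Mul(Add(Add(-5298, Mul(-1, 15498)), 35518), Pow(Add(45686, -20061), -1)) = Mul(Add(Add(-5298, -15498), 35518), Pow(25625, -1)) = Mul(Add(-20796, 35518), Rational(1, 25625)) = Mul(14722, Rational(1, 25625)) = Rational(14722, 25625)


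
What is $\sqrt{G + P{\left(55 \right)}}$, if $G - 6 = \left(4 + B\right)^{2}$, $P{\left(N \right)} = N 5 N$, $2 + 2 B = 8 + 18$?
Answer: $\sqrt{15387} \approx 124.04$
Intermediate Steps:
$B = 12$ ($B = -1 + \frac{8 + 18}{2} = -1 + \frac{1}{2} \cdot 26 = -1 + 13 = 12$)
$P{\left(N \right)} = 5 N^{2}$ ($P{\left(N \right)} = 5 N N = 5 N^{2}$)
$G = 262$ ($G = 6 + \left(4 + 12\right)^{2} = 6 + 16^{2} = 6 + 256 = 262$)
$\sqrt{G + P{\left(55 \right)}} = \sqrt{262 + 5 \cdot 55^{2}} = \sqrt{262 + 5 \cdot 3025} = \sqrt{262 + 15125} = \sqrt{15387}$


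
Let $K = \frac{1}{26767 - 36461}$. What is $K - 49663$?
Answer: $- \frac{481433123}{9694} \approx -49663.0$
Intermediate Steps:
$K = - \frac{1}{9694}$ ($K = \frac{1}{-9694} = - \frac{1}{9694} \approx -0.00010316$)
$K - 49663 = - \frac{1}{9694} - 49663 = - \frac{481433123}{9694}$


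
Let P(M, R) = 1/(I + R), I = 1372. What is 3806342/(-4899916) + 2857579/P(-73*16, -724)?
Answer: 4536614646626765/2449958 ≈ 1.8517e+9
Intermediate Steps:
P(M, R) = 1/(1372 + R)
3806342/(-4899916) + 2857579/P(-73*16, -724) = 3806342/(-4899916) + 2857579/(1/(1372 - 724)) = 3806342*(-1/4899916) + 2857579/(1/648) = -1903171/2449958 + 2857579/(1/648) = -1903171/2449958 + 2857579*648 = -1903171/2449958 + 1851711192 = 4536614646626765/2449958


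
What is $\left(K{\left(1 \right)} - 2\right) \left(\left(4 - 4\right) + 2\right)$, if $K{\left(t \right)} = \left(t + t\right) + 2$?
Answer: $4$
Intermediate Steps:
$K{\left(t \right)} = 2 + 2 t$ ($K{\left(t \right)} = 2 t + 2 = 2 + 2 t$)
$\left(K{\left(1 \right)} - 2\right) \left(\left(4 - 4\right) + 2\right) = \left(\left(2 + 2 \cdot 1\right) - 2\right) \left(\left(4 - 4\right) + 2\right) = \left(\left(2 + 2\right) - 2\right) \left(0 + 2\right) = \left(4 - 2\right) 2 = 2 \cdot 2 = 4$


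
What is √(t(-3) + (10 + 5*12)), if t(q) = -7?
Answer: 3*√7 ≈ 7.9373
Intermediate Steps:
√(t(-3) + (10 + 5*12)) = √(-7 + (10 + 5*12)) = √(-7 + (10 + 60)) = √(-7 + 70) = √63 = 3*√7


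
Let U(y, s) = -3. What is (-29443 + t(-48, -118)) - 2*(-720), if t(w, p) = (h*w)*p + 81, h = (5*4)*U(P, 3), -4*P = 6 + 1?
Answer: -367762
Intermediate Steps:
P = -7/4 (P = -(6 + 1)/4 = -¼*7 = -7/4 ≈ -1.7500)
h = -60 (h = (5*4)*(-3) = 20*(-3) = -60)
t(w, p) = 81 - 60*p*w (t(w, p) = (-60*w)*p + 81 = -60*p*w + 81 = 81 - 60*p*w)
(-29443 + t(-48, -118)) - 2*(-720) = (-29443 + (81 - 60*(-118)*(-48))) - 2*(-720) = (-29443 + (81 - 339840)) + 1440 = (-29443 - 339759) + 1440 = -369202 + 1440 = -367762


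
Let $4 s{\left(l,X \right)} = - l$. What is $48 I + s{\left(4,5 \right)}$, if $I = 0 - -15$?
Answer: $719$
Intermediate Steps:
$I = 15$ ($I = 0 + 15 = 15$)
$s{\left(l,X \right)} = - \frac{l}{4}$ ($s{\left(l,X \right)} = \frac{\left(-1\right) l}{4} = - \frac{l}{4}$)
$48 I + s{\left(4,5 \right)} = 48 \cdot 15 - 1 = 720 - 1 = 719$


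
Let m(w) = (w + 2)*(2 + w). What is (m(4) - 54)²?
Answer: 324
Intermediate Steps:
m(w) = (2 + w)² (m(w) = (2 + w)*(2 + w) = (2 + w)²)
(m(4) - 54)² = ((2 + 4)² - 54)² = (6² - 54)² = (36 - 54)² = (-18)² = 324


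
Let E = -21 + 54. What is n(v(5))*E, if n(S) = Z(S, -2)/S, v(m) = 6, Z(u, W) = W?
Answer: -11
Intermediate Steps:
E = 33
n(S) = -2/S
n(v(5))*E = -2/6*33 = -2*⅙*33 = -⅓*33 = -11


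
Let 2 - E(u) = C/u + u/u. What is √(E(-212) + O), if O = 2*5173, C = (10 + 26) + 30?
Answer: √116262390/106 ≈ 101.72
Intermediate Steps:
C = 66 (C = 36 + 30 = 66)
E(u) = 1 - 66/u (E(u) = 2 - (66/u + u/u) = 2 - (66/u + 1) = 2 - (1 + 66/u) = 2 + (-1 - 66/u) = 1 - 66/u)
O = 10346
√(E(-212) + O) = √((-66 - 212)/(-212) + 10346) = √(-1/212*(-278) + 10346) = √(139/106 + 10346) = √(1096815/106) = √116262390/106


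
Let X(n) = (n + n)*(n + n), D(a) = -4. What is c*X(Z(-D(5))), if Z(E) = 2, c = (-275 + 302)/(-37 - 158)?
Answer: -144/65 ≈ -2.2154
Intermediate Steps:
c = -9/65 (c = 27/(-195) = 27*(-1/195) = -9/65 ≈ -0.13846)
X(n) = 4*n² (X(n) = (2*n)*(2*n) = 4*n²)
c*X(Z(-D(5))) = -36*2²/65 = -36*4/65 = -9/65*16 = -144/65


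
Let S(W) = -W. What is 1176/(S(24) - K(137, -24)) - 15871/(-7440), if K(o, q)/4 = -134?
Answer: 131839/29760 ≈ 4.4301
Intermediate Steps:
K(o, q) = -536 (K(o, q) = 4*(-134) = -536)
1176/(S(24) - K(137, -24)) - 15871/(-7440) = 1176/(-1*24 - 1*(-536)) - 15871/(-7440) = 1176/(-24 + 536) - 15871*(-1/7440) = 1176/512 + 15871/7440 = 1176*(1/512) + 15871/7440 = 147/64 + 15871/7440 = 131839/29760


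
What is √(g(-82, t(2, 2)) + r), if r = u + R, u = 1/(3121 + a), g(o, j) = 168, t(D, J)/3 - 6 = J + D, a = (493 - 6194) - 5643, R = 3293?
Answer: √234024951846/8223 ≈ 58.830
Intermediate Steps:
a = -11344 (a = -5701 - 5643 = -11344)
t(D, J) = 18 + 3*D + 3*J (t(D, J) = 18 + 3*(J + D) = 18 + 3*(D + J) = 18 + (3*D + 3*J) = 18 + 3*D + 3*J)
u = -1/8223 (u = 1/(3121 - 11344) = 1/(-8223) = -1/8223 ≈ -0.00012161)
r = 27078338/8223 (r = -1/8223 + 3293 = 27078338/8223 ≈ 3293.0)
√(g(-82, t(2, 2)) + r) = √(168 + 27078338/8223) = √(28459802/8223) = √234024951846/8223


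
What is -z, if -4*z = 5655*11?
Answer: 62205/4 ≈ 15551.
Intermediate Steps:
z = -62205/4 (z = -5655*11/4 = -¼*62205 = -62205/4 ≈ -15551.)
-z = -1*(-62205/4) = 62205/4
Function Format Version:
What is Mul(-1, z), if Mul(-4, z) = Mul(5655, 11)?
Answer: Rational(62205, 4) ≈ 15551.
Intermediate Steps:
z = Rational(-62205, 4) (z = Mul(Rational(-1, 4), Mul(5655, 11)) = Mul(Rational(-1, 4), 62205) = Rational(-62205, 4) ≈ -15551.)
Mul(-1, z) = Mul(-1, Rational(-62205, 4)) = Rational(62205, 4)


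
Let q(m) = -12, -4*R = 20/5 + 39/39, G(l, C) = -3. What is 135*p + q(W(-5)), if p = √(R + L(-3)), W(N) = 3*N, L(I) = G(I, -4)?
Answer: -12 + 135*I*√17/2 ≈ -12.0 + 278.31*I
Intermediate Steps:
L(I) = -3
R = -5/4 (R = -(20/5 + 39/39)/4 = -(20*(⅕) + 39*(1/39))/4 = -(4 + 1)/4 = -¼*5 = -5/4 ≈ -1.2500)
p = I*√17/2 (p = √(-5/4 - 3) = √(-17/4) = I*√17/2 ≈ 2.0616*I)
135*p + q(W(-5)) = 135*(I*√17/2) - 12 = 135*I*√17/2 - 12 = -12 + 135*I*√17/2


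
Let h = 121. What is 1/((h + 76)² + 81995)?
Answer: 1/120804 ≈ 8.2779e-6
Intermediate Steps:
1/((h + 76)² + 81995) = 1/((121 + 76)² + 81995) = 1/(197² + 81995) = 1/(38809 + 81995) = 1/120804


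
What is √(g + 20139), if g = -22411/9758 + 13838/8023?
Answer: 3*√13714446086781356602/78288434 ≈ 141.91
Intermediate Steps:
g = -44772249/78288434 (g = -22411*1/9758 + 13838*(1/8023) = -22411/9758 + 13838/8023 = -44772249/78288434 ≈ -0.57189)
√(g + 20139) = √(-44772249/78288434 + 20139) = √(1576606000077/78288434) = 3*√13714446086781356602/78288434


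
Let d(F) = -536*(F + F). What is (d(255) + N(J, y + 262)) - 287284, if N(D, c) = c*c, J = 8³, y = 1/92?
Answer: -4164239791/8464 ≈ -4.9199e+5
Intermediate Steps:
y = 1/92 ≈ 0.010870
J = 512
N(D, c) = c²
d(F) = -1072*F
(d(255) + N(J, y + 262)) - 287284 = (-1072*255 + (1/92 + 262)²) - 287284 = (-273360 + (24105/92)²) - 287284 = (-273360 + 581051025/8464) - 287284 = -1732668015/8464 - 287284 = -4164239791/8464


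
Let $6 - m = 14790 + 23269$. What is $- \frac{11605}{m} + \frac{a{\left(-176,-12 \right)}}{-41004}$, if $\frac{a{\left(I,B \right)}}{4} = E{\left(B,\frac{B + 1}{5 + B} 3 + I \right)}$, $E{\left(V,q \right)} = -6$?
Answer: $\frac{39730391}{130027101} \approx 0.30555$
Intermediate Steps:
$m = -38053$ ($m = 6 - \left(14790 + 23269\right) = 6 - 38059 = -38053$)
$a{\left(I,B \right)} = -24$ ($a{\left(I,B \right)} = 4 \left(-6\right) = -24$)
$- \frac{11605}{m} + \frac{a{\left(-176,-12 \right)}}{-41004} = - \frac{11605}{-38053} - \frac{24}{-41004} = \left(-11605\right) \left(- \frac{1}{38053}\right) - - \frac{2}{3417} = \frac{11605}{38053} + \frac{2}{3417} = \frac{39730391}{130027101}$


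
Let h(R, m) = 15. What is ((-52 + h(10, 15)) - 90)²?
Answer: 16129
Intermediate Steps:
((-52 + h(10, 15)) - 90)² = ((-52 + 15) - 90)² = (-37 - 90)² = (-127)² = 16129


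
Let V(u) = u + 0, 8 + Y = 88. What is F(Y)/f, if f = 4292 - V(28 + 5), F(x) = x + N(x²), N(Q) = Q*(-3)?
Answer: -19120/4259 ≈ -4.4893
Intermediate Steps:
Y = 80 (Y = -8 + 88 = 80)
V(u) = u
N(Q) = -3*Q
F(x) = x - 3*x²
f = 4259 (f = 4292 - (28 + 5) = 4292 - 1*33 = 4292 - 33 = 4259)
F(Y)/f = (80*(1 - 3*80))/4259 = (80*(1 - 240))*(1/4259) = (80*(-239))*(1/4259) = -19120*1/4259 = -19120/4259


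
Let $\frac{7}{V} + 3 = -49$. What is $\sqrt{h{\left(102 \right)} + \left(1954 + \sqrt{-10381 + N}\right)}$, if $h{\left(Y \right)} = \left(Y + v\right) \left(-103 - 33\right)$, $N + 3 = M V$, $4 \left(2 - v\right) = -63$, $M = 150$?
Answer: $\frac{\sqrt{-9688432 + 26 i \sqrt{7033234}}}{26} \approx 0.42601 + 119.72 i$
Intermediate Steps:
$v = \frac{71}{4}$ ($v = 2 - - \frac{63}{4} = 2 + \frac{63}{4} = \frac{71}{4} \approx 17.75$)
$V = - \frac{7}{52}$ ($V = \frac{7}{-3 - 49} = \frac{7}{-52} = 7 \left(- \frac{1}{52}\right) = - \frac{7}{52} \approx -0.13462$)
$N = - \frac{603}{26}$ ($N = -3 + 150 \left(- \frac{7}{52}\right) = -3 - \frac{525}{26} = - \frac{603}{26} \approx -23.192$)
$h{\left(Y \right)} = -2414 - 136 Y$ ($h{\left(Y \right)} = \left(Y + \frac{71}{4}\right) \left(-103 - 33\right) = \left(\frac{71}{4} + Y\right) \left(-136\right) = -2414 - 136 Y$)
$\sqrt{h{\left(102 \right)} + \left(1954 + \sqrt{-10381 + N}\right)} = \sqrt{\left(-2414 - 13872\right) + \left(1954 + \sqrt{-10381 - \frac{603}{26}}\right)} = \sqrt{\left(-2414 - 13872\right) + \left(1954 + \sqrt{- \frac{270509}{26}}\right)} = \sqrt{-16286 + \left(1954 + \frac{i \sqrt{7033234}}{26}\right)} = \sqrt{-14332 + \frac{i \sqrt{7033234}}{26}}$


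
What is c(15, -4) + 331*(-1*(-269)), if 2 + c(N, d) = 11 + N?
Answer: 89063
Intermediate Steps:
c(N, d) = 9 + N (c(N, d) = -2 + (11 + N) = 9 + N)
c(15, -4) + 331*(-1*(-269)) = (9 + 15) + 331*(-1*(-269)) = 24 + 331*269 = 24 + 89039 = 89063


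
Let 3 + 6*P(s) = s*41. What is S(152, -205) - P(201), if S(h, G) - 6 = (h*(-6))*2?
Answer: -3191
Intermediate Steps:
S(h, G) = 6 - 12*h (S(h, G) = 6 + (h*(-6))*2 = 6 - 6*h*2 = 6 - 12*h)
P(s) = -½ + 41*s/6 (P(s) = -½ + (s*41)/6 = -½ + (41*s)/6 = -½ + 41*s/6)
S(152, -205) - P(201) = (6 - 12*152) - (-½ + (41/6)*201) = (6 - 1824) - (-½ + 2747/2) = -1818 - 1*1373 = -1818 - 1373 = -3191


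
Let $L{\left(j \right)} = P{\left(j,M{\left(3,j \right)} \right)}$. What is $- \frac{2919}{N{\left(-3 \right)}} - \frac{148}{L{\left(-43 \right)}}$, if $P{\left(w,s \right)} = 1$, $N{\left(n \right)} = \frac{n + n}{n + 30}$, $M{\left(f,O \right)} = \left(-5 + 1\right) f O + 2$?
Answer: $\frac{25975}{2} \approx 12988.0$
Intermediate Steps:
$M{\left(f,O \right)} = 2 - 4 O f$ ($M{\left(f,O \right)} = - 4 f O + 2 = - 4 O f + 2 = 2 - 4 O f$)
$N{\left(n \right)} = \frac{2 n}{30 + n}$
$L{\left(j \right)} = 1$
$- \frac{2919}{N{\left(-3 \right)}} - \frac{148}{L{\left(-43 \right)}} = - \frac{2919}{2 \left(-3\right) \frac{1}{30 - 3}} - \frac{148}{1} = - \frac{2919}{2 \left(-3\right) \frac{1}{27}} - 148 = - \frac{2919}{- \frac{2}{9}} - 148 = \left(-2919\right) \left(- \frac{9}{2}\right) - 148 = \frac{26271}{2} - 148 = \frac{25975}{2}$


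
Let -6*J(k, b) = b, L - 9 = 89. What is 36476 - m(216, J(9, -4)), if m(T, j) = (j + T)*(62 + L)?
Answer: 5428/3 ≈ 1809.3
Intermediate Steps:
L = 98 (L = 9 + 89 = 98)
J(k, b) = -b/6
m(T, j) = 160*T + 160*j (m(T, j) = (j + T)*(62 + 98) = (T + j)*160 = 160*T + 160*j)
36476 - m(216, J(9, -4)) = 36476 - (160*216 + 160*(-1/6*(-4))) = 36476 - (34560 + 160*(2/3)) = 36476 - (34560 + 320/3) = 36476 - 1*104000/3 = 36476 - 104000/3 = 5428/3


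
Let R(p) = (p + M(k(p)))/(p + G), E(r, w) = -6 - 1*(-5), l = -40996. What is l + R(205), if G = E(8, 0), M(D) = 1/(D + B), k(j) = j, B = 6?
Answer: -441147142/10761 ≈ -40995.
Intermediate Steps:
E(r, w) = -1 (E(r, w) = -6 + 5 = -1)
M(D) = 1/(6 + D) (M(D) = 1/(D + 6) = 1/(6 + D))
G = -1
R(p) = (p + 1/(6 + p))/(-1 + p) (R(p) = (p + 1/(6 + p))/(p - 1) = (p + 1/(6 + p))/(-1 + p))
l + R(205) = -40996 + (1 + 205*(6 + 205))/((-1 + 205)*(6 + 205)) = -40996 + (1 + 205*211)/(204*211) = -40996 + (1/204)*(1/211)*(1 + 43255) = -40996 + (1/204)*(1/211)*43256 = -40996 + 10814/10761 = -441147142/10761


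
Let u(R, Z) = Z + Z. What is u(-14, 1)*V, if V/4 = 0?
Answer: 0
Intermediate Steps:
u(R, Z) = 2*Z
V = 0 (V = 4*0 = 0)
u(-14, 1)*V = (2*1)*0 = 2*0 = 0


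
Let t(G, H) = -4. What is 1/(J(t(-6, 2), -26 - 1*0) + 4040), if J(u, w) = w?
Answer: 1/4014 ≈ 0.00024913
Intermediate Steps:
1/(J(t(-6, 2), -26 - 1*0) + 4040) = 1/((-26 - 1*0) + 4040) = 1/((-26 + 0) + 4040) = 1/(-26 + 4040) = 1/4014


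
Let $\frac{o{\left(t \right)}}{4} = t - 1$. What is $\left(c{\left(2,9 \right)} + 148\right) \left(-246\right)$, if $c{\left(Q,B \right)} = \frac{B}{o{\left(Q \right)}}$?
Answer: $- \frac{73923}{2} \approx -36962.0$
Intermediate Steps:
$o{\left(t \right)} = -4 + 4 t$ ($o{\left(t \right)} = 4 \left(t - 1\right) = 4 \left(-1 + t\right) = -4 + 4 t$)
$c{\left(Q,B \right)} = \frac{B}{-4 + 4 Q}$
$\left(c{\left(2,9 \right)} + 148\right) \left(-246\right) = \left(\frac{1}{4} \cdot 9 \frac{1}{-1 + 2} + 148\right) \left(-246\right) = \left(\frac{1}{4} \cdot 9 \cdot 1^{-1} + 148\right) \left(-246\right) = \left(\frac{1}{4} \cdot 9 \cdot 1 + 148\right) \left(-246\right) = \left(\frac{9}{4} + 148\right) \left(-246\right) = \frac{601}{4} \left(-246\right) = - \frac{73923}{2}$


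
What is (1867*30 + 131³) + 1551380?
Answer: 3855481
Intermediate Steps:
(1867*30 + 131³) + 1551380 = (56010 + 2248091) + 1551380 = 2304101 + 1551380 = 3855481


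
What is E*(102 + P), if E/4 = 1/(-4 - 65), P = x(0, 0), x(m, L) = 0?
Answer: -136/23 ≈ -5.9130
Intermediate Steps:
P = 0
E = -4/69 (E = 4/(-4 - 65) = 4/(-69) = 4*(-1/69) = -4/69 ≈ -0.057971)
E*(102 + P) = -4*(102 + 0)/69 = -4/69*102 = -136/23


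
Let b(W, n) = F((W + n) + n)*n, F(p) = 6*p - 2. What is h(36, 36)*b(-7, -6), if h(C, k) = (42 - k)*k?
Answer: 150336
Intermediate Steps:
F(p) = -2 + 6*p
h(C, k) = k*(42 - k)
b(W, n) = n*(-2 + 6*W + 12*n) (b(W, n) = (-2 + 6*((W + n) + n))*n = (-2 + 6*(W + 2*n))*n = (-2 + (6*W + 12*n))*n = (-2 + 6*W + 12*n)*n = n*(-2 + 6*W + 12*n))
h(36, 36)*b(-7, -6) = (36*(42 - 1*36))*(2*(-6)*(-1 + 3*(-7) + 6*(-6))) = (36*(42 - 36))*(2*(-6)*(-1 - 21 - 36)) = (36*6)*(2*(-6)*(-58)) = 216*696 = 150336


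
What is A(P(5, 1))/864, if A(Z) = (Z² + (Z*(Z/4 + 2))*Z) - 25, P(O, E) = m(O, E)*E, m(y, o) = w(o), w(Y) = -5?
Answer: 25/1152 ≈ 0.021701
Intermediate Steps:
m(y, o) = -5
P(O, E) = -5*E
A(Z) = -25 + Z² + Z²*(2 + Z/4) (A(Z) = (Z² + (Z*(Z*(¼) + 2))*Z) - 25 = (Z² + (Z*(Z/4 + 2))*Z) - 25 = (Z² + (Z*(2 + Z/4))*Z) - 25 = (Z² + Z²*(2 + Z/4)) - 25 = -25 + Z² + Z²*(2 + Z/4))
A(P(5, 1))/864 = (-25 + 3*(-5*1)² + (-5*1)³/4)/864 = (-25 + 3*(-5)² + (¼)*(-5)³)*(1/864) = (-25 + 3*25 + (¼)*(-125))*(1/864) = (-25 + 75 - 125/4)*(1/864) = (75/4)*(1/864) = 25/1152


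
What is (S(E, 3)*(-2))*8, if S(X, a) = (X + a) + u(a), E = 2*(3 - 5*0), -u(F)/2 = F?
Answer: -48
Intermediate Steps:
u(F) = -2*F
E = 6 (E = 2*(3 + 0) = 2*3 = 6)
S(X, a) = X - a (S(X, a) = (X + a) - 2*a = X - a)
(S(E, 3)*(-2))*8 = ((6 - 1*3)*(-2))*8 = ((6 - 3)*(-2))*8 = (3*(-2))*8 = -6*8 = -48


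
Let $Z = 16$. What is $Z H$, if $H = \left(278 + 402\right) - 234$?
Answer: $7136$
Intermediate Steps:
$H = 446$ ($H = 680 - 234 = 446$)
$Z H = 16 \cdot 446 = 7136$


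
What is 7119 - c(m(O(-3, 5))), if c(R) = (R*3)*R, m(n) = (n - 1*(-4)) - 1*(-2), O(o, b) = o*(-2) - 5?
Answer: 6972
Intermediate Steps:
O(o, b) = -5 - 2*o (O(o, b) = -2*o - 5 = -5 - 2*o)
m(n) = 6 + n (m(n) = (n + 4) + 2 = (4 + n) + 2 = 6 + n)
c(R) = 3*R² (c(R) = (3*R)*R = 3*R²)
7119 - c(m(O(-3, 5))) = 7119 - 3*(6 + (-5 - 2*(-3)))² = 7119 - 3*(6 + (-5 + 6))² = 7119 - 3*(6 + 1)² = 7119 - 3*7² = 7119 - 3*49 = 7119 - 1*147 = 7119 - 147 = 6972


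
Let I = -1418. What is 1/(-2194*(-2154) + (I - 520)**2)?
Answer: 1/8481720 ≈ 1.1790e-7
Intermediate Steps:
1/(-2194*(-2154) + (I - 520)**2) = 1/(-2194*(-2154) + (-1418 - 520)**2) = 1/(4725876 + (-1938)**2) = 1/(4725876 + 3755844) = 1/8481720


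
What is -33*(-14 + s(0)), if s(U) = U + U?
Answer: 462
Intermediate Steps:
s(U) = 2*U
-33*(-14 + s(0)) = -33*(-14 + 2*0) = -33*(-14 + 0) = -33*(-14) = 462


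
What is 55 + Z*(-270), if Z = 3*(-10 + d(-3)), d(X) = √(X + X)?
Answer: 8155 - 810*I*√6 ≈ 8155.0 - 1984.1*I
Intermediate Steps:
d(X) = √2*√X (d(X) = √(2*X) = √2*√X)
Z = -30 + 3*I*√6 (Z = 3*(-10 + √2*√(-3)) = 3*(-10 + √2*(I*√3)) = 3*(-10 + I*√6) = -30 + 3*I*√6 ≈ -30.0 + 7.3485*I)
55 + Z*(-270) = 55 + (-30 + 3*I*√6)*(-270) = 55 + (8100 - 810*I*√6) = 8155 - 810*I*√6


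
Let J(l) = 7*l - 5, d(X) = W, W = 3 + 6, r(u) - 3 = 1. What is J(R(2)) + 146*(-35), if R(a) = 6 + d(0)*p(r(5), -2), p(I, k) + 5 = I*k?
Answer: -5892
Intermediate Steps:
r(u) = 4 (r(u) = 3 + 1 = 4)
W = 9
p(I, k) = -5 + I*k
d(X) = 9
R(a) = -111 (R(a) = 6 + 9*(-5 + 4*(-2)) = 6 + 9*(-5 - 8) = 6 + 9*(-13) = 6 - 117 = -111)
J(l) = -5 + 7*l
J(R(2)) + 146*(-35) = (-5 + 7*(-111)) + 146*(-35) = (-5 - 777) - 5110 = -782 - 5110 = -5892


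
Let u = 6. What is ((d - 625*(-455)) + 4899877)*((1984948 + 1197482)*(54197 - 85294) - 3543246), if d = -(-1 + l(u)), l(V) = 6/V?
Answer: -513072817295280912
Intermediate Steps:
d = 0 (d = -(-1 + 6/6) = -(-1 + 6*(1/6)) = -(-1 + 1) = -1*0 = 0)
((d - 625*(-455)) + 4899877)*((1984948 + 1197482)*(54197 - 85294) - 3543246) = ((0 - 625*(-455)) + 4899877)*((1984948 + 1197482)*(54197 - 85294) - 3543246) = ((0 + 284375) + 4899877)*(3182430*(-31097) - 3543246) = (284375 + 4899877)*(-98964025710 - 3543246) = 5184252*(-98967568956) = -513072817295280912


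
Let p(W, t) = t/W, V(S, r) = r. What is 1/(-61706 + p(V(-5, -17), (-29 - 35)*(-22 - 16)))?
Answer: -17/1051434 ≈ -1.6168e-5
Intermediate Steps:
1/(-61706 + p(V(-5, -17), (-29 - 35)*(-22 - 16))) = 1/(-61706 + ((-29 - 35)*(-22 - 16))/(-17)) = 1/(-61706 - 64*(-38)*(-1/17)) = 1/(-61706 + 2432*(-1/17)) = 1/(-61706 - 2432/17) = 1/(-1051434/17) = -17/1051434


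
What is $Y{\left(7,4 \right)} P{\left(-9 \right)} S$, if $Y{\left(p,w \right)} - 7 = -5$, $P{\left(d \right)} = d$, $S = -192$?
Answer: $3456$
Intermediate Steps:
$Y{\left(p,w \right)} = 2$ ($Y{\left(p,w \right)} = 7 - 5 = 2$)
$Y{\left(7,4 \right)} P{\left(-9 \right)} S = 2 \left(-9\right) \left(-192\right) = \left(-18\right) \left(-192\right) = 3456$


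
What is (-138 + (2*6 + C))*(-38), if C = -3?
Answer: 4902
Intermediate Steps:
(-138 + (2*6 + C))*(-38) = (-138 + (2*6 - 3))*(-38) = (-138 + (12 - 3))*(-38) = (-138 + 9)*(-38) = -129*(-38) = 4902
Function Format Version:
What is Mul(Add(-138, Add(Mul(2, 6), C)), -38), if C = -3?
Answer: 4902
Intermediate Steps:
Mul(Add(-138, Add(Mul(2, 6), C)), -38) = Mul(Add(-138, Add(Mul(2, 6), -3)), -38) = Mul(Add(-138, Add(12, -3)), -38) = Mul(Add(-138, 9), -38) = Mul(-129, -38) = 4902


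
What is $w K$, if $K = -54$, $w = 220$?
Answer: $-11880$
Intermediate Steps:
$w K = 220 \left(-54\right) = -11880$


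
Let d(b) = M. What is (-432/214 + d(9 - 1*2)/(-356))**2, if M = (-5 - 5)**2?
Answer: 479566201/90687529 ≈ 5.2881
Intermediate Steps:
M = 100 (M = (-10)**2 = 100)
d(b) = 100
(-432/214 + d(9 - 1*2)/(-356))**2 = (-432/214 + 100/(-356))**2 = (-432*1/214 + 100*(-1/356))**2 = (-216/107 - 25/89)**2 = (-21899/9523)**2 = 479566201/90687529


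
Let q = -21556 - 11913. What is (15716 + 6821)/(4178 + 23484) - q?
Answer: 925842015/27662 ≈ 33470.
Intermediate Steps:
q = -33469
(15716 + 6821)/(4178 + 23484) - q = (15716 + 6821)/(4178 + 23484) - 1*(-33469) = 22537/27662 + 33469 = 925842015/27662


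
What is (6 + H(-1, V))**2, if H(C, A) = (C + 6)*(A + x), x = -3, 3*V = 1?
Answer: 484/9 ≈ 53.778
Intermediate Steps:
V = 1/3 (V = (1/3)*1 = 1/3 ≈ 0.33333)
H(C, A) = (-3 + A)*(6 + C) (H(C, A) = (C + 6)*(A - 3) = (6 + C)*(-3 + A) = (-3 + A)*(6 + C))
(6 + H(-1, V))**2 = (6 + (-18 - 3*(-1) + 6*(1/3) + (1/3)*(-1)))**2 = (6 + (-18 + 3 + 2 - 1/3))**2 = (6 - 40/3)**2 = (-22/3)**2 = 484/9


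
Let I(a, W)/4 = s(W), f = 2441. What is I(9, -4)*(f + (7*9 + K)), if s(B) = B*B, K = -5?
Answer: 159936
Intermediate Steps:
s(B) = B²
I(a, W) = 4*W²
I(9, -4)*(f + (7*9 + K)) = (4*(-4)²)*(2441 + (7*9 - 5)) = (4*16)*(2441 + (63 - 5)) = 64*(2441 + 58) = 64*2499 = 159936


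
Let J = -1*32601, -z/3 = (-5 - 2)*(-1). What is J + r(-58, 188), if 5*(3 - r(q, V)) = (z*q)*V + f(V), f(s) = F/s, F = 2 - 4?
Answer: -7369111/94 ≈ -78395.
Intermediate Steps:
F = -2
z = -21 (z = -3*(-5 - 2)*(-1) = -(-21)*(-1) = -3*7 = -21)
f(s) = -2/s
J = -32601
r(q, V) = 3 + 2/(5*V) + 21*V*q/5 (r(q, V) = 3 - ((-21*q)*V - 2/V)/5 = 3 - (-21*V*q - 2/V)/5 = 3 - (-2/V - 21*V*q)/5 = 3 + (2/(5*V) + 21*V*q/5) = 3 + 2/(5*V) + 21*V*q/5)
J + r(-58, 188) = -32601 + (3 + (⅖)/188 + (21/5)*188*(-58)) = -32601 + (3 + (⅖)*(1/188) - 228984/5) = -32601 + (3 + 1/470 - 228984/5) = -32601 - 4304617/94 = -7369111/94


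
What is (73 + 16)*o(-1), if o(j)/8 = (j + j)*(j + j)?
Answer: 2848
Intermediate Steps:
o(j) = 32*j**2 (o(j) = 8*((j + j)*(j + j)) = 8*((2*j)*(2*j)) = 8*(4*j**2) = 32*j**2)
(73 + 16)*o(-1) = (73 + 16)*(32*(-1)**2) = 89*(32*1) = 89*32 = 2848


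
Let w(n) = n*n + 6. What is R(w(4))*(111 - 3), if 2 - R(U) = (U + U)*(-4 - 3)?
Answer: 33480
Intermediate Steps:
w(n) = 6 + n² (w(n) = n² + 6 = 6 + n²)
R(U) = 2 + 14*U (R(U) = 2 - (U + U)*(-4 - 3) = 2 - 2*U*(-7) = 2 - (-14)*U = 2 + 14*U)
R(w(4))*(111 - 3) = (2 + 14*(6 + 4²))*(111 - 3) = (2 + 14*(6 + 16))*108 = (2 + 14*22)*108 = (2 + 308)*108 = 310*108 = 33480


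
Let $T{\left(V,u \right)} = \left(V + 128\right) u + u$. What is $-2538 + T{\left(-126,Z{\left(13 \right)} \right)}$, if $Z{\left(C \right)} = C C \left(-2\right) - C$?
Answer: $-3591$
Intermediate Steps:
$Z{\left(C \right)} = - C - 2 C^{2}$ ($Z{\left(C \right)} = C^{2} \left(-2\right) - C = - 2 C^{2} - C = - C - 2 C^{2}$)
$T{\left(V,u \right)} = u + u \left(128 + V\right)$ ($T{\left(V,u \right)} = \left(128 + V\right) u + u = u \left(128 + V\right) + u = u + u \left(128 + V\right)$)
$-2538 + T{\left(-126,Z{\left(13 \right)} \right)} = -2538 + \left(-1\right) 13 \left(1 + 2 \cdot 13\right) \left(129 - 126\right) = -2538 + \left(-1\right) 13 \left(1 + 26\right) 3 = -2538 + \left(-1\right) 13 \cdot 27 \cdot 3 = -2538 - 1053 = -3591$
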